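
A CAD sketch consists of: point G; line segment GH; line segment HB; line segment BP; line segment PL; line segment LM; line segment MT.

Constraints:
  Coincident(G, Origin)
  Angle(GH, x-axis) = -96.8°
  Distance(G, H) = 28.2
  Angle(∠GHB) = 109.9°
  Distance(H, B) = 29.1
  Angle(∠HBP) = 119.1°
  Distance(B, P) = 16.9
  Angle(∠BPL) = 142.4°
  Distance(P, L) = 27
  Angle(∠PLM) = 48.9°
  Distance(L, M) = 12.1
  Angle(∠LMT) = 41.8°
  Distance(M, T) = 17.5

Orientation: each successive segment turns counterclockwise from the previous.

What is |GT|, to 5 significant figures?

53.047

∠PLM = 48.9° gives LM at -157.10° from the x-axis; with |LM| = 12.1, M = (33.922, -10.637). ∠LMT = 41.8° gives MT at -18.900° from the x-axis; with |MT| = 17.5, T = (50.479, -16.305). Then |GT| = |T − G| = 53.047.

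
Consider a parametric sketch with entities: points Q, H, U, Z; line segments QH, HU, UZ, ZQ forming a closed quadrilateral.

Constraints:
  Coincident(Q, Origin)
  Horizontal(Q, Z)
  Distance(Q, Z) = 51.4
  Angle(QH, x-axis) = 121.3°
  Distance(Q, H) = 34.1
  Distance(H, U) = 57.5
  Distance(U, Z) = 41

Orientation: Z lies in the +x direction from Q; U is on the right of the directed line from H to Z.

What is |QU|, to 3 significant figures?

23.5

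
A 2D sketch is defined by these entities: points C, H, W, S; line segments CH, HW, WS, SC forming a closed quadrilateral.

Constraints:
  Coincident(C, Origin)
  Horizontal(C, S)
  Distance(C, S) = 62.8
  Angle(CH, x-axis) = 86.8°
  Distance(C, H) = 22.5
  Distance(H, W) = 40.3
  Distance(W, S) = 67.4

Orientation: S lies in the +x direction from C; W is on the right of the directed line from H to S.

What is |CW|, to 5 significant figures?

17.824

Checks: |HW| = 40.30 ✓; |WS| = 67.40 ✓.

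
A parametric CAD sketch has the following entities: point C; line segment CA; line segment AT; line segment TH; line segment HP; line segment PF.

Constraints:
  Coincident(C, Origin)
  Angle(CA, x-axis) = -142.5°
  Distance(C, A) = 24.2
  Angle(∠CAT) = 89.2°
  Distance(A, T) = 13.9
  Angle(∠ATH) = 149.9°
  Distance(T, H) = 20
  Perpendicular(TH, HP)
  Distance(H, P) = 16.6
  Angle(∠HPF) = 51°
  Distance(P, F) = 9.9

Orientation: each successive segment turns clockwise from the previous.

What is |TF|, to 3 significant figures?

16.1

C is at the origin; CA runs at -142.5° with length 24.2, so A = (-19.2, -14.7). ∠CAT = 89.2° gives AT at 127° from the x-axis; with |AT| = 13.9, T = (-27.5, -3.59). ∠ATH = 149.9° gives TH at 96.6° from the x-axis; with |TH| = 20.0, H = (-29.8, 16.3). TH is perpendicular to HP, so HP runs at 6.60°; with |HP| = 16.6, P = (-13.3, 18.2). ∠HPF = 51.0° gives PF at -122° from the x-axis; with |PF| = 9.9, F = (-18.6, 9.83). Then |TF| = |F − T| = 16.1.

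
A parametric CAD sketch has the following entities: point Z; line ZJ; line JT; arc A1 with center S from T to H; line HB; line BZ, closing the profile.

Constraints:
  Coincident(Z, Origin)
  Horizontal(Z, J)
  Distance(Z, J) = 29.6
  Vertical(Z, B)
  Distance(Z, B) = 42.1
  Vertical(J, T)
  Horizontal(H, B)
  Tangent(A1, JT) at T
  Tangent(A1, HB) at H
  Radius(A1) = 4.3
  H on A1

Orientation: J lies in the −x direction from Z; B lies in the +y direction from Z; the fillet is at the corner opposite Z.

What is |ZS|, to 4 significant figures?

45.49

Z is at the origin; Z and J share the same y with |ZJ| = 29.6 and J on the −x side, so J = (-29.60, 0.000). ZB is vertical with |ZB| = 42.1 and B on the +y side, so B = (0.000, 42.10). The virtual corner opposite Z is at (-29.60, 42.10). The tangent condition forces ST to be normal to JT and A1 meets HB tangentially, so SH is at right angles to HB, with radius 4.3, so the center S sits 4.3 in from both sides at S = (-25.30, 37.80). Then |ZS| = |S − Z| = 45.49.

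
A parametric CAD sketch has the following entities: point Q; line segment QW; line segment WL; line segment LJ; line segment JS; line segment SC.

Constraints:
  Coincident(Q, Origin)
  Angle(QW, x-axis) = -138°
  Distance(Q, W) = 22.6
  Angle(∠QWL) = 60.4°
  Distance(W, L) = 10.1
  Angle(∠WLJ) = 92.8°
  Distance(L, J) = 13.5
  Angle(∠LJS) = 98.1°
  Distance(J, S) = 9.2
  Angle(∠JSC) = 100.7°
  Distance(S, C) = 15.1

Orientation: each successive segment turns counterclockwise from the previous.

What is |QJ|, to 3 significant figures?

6.18

∠QWL = 60.4° gives WL at -18.4° from the x-axis; with |WL| = 10.1, L = (-7.21, -18.3). ∠WLJ = 92.8° gives LJ at 68.8° from the x-axis; with |LJ| = 13.5, J = (-2.33, -5.72). Then |QJ| = |J − Q| = 6.18.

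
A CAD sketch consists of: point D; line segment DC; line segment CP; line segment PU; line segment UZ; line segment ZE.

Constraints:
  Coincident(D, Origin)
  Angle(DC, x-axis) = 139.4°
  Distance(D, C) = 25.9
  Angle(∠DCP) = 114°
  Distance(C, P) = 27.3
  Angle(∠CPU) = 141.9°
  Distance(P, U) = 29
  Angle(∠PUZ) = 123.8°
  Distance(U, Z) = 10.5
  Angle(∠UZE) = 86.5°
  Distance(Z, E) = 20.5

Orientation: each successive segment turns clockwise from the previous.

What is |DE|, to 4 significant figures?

39.60

∠PUZ = 123.8° gives UZ at -20.90° from the x-axis; with |UZ| = 10.5, Z = (21.61, 56.03). ∠UZE = 86.5° gives ZE at -114.4° from the x-axis; with |ZE| = 20.5, E = (13.14, 37.36). Then |DE| = |E − D| = 39.60.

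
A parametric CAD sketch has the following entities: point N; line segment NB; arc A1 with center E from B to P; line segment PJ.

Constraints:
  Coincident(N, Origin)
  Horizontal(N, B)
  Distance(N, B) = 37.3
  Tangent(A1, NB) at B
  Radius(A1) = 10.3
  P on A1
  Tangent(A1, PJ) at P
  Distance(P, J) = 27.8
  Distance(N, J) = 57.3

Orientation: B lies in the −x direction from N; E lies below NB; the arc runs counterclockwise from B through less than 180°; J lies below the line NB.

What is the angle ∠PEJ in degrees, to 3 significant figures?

69.7°

N is at the origin; NB is horizontal with |NB| = 37.3 and B on the −x side, so B = (-37.3, 0.00). A1 meets NB tangentially, so EB is at right angles to NB, so E = B + (0, -10.3) = (-37.3, -10.3). Since EP ⟂ PJ (tangency), |EJ| = √(10.3² + 27.8²) = 29.6 regardless of where P sits on A1. So J lies on both circle(N, 57.3) and circle(E, 29.6); the below-NB intersection is J = (-41.3, -39.7). P is the foot of the tangent from J: P = (-47.4, -12.5).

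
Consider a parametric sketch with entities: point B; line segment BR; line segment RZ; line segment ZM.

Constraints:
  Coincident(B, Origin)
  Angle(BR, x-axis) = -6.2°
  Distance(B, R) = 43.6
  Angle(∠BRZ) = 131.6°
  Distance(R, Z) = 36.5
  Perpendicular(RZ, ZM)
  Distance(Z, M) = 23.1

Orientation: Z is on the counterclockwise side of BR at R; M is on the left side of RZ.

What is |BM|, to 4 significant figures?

66.13

B is at the origin; BR runs at -6.2° with length 43.6, so R = 43.6·(cos -6.2°, sin -6.2°) = (43.34, -4.709). ∠BRZ = 131.6°, so RZ runs at -6.2° + (180° − 131.6°) = 42.20° from the x-axis; with |RZ| = 36.5, Z = R + 36.5·(cos 42.20°, sin 42.20°) = (70.38, 19.81). RZ ⟂ ZM; with |ZM| = 23.1 on the left of RZ, M = Z + 23.1·(-0.6717, 0.7408) = (54.87, 36.92). Then |BM| = |M − B| = 66.13.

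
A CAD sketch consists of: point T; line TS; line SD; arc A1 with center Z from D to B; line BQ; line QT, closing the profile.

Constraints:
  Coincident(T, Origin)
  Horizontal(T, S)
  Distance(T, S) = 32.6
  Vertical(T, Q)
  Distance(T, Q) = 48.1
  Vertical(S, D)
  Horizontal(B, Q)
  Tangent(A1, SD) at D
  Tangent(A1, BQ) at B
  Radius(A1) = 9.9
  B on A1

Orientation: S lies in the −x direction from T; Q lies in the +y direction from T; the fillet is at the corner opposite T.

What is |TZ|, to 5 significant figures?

44.436

T is at the origin; T and S share the same y with |TS| = 32.6 and S on the −x side, so S = (-32.600, 0.0000). T and Q share the same x with |TQ| = 48.1 and Q on the +y side, so Q = (0.0000, 48.100). The virtual corner opposite T is at (-32.600, 48.100). A1 meets SD tangentially, so ZD is at right angles to SD and tangency of A1 to BQ means the radius ZB is perpendicular to BQ, with radius 9.9, so the center Z sits 9.9 in from both sides at Z = (-22.700, 38.200). Then |TZ| = |Z − T| = 44.436.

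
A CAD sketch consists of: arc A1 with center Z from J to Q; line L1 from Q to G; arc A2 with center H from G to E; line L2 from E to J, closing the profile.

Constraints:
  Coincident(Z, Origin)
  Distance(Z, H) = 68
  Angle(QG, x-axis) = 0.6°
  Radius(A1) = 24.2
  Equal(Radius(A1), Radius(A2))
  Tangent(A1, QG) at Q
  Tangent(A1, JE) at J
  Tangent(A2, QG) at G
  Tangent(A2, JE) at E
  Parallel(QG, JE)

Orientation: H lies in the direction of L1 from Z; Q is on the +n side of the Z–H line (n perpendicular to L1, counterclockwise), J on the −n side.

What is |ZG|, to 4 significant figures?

72.18

The slot axis is L1's direction at 0.6°, so u = (cos 0.6°, sin 0.6°) = (0.9999, 0.01047) and n = (−sin 0.6°, cos 0.6°) = (-0.01047, 0.9999). Z is at the origin and H lies 68.0 along u from Z, so H = 68.0·u = (68.00, 0.7121). Tangency of A1 to both parallel lines with radius 24.2 puts Q and J at Z ± 24.2·n: Q = (-0.2534, 24.20), J = (0.2534, -24.20). Equal radii place G and E the same way about H: G = H + 24.2·n = (67.74, 24.91), E = H − 24.2·n = (68.25, -23.49). Then |ZG| = |G − Z| = 72.18.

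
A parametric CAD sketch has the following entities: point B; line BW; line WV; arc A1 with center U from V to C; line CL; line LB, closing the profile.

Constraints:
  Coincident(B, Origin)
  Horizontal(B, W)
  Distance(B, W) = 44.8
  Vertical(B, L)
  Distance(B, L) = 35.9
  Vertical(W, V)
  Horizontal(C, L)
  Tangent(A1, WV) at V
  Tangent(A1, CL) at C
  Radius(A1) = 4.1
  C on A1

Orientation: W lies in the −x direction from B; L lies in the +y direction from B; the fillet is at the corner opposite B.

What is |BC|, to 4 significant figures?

54.27

The virtual corner opposite B is at (-44.80, 35.90). A1 meets WV tangentially, so UV is at right angles to WV and A1 meets CL tangentially, so UC is at right angles to CL, with radius 4.1, so the center U sits 4.1 in from both sides at U = (-40.70, 31.80). That places the tangent points at V = (-44.80, 31.80) on WV and C = (-40.70, 35.90) on CL. Then |BC| = |C − B| = 54.27.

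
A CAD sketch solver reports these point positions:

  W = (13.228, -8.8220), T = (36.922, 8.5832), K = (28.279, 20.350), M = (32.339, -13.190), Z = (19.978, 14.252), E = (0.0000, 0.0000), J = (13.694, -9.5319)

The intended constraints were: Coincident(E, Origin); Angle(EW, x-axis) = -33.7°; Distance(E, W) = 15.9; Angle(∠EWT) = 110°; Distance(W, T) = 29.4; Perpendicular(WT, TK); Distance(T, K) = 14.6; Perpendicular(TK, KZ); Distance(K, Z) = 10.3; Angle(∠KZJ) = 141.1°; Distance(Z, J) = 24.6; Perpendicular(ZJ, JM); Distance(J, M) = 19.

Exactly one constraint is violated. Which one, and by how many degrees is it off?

Perpendicular(ZJ, JM) — off by 3.70°.

E = (0.00, 0.00) ✓; EW at -33.70° ✓; |EW| = 15.90 ✓; ∠EWT = 110.0° ✓; |WT| = 29.40 ✓; ∠(WT, TK) = 90.00° ✓; |TK| = 14.60 ✓; ∠(TK, KZ) = 90.00° ✓; |KZ| = 10.30 ✓; ∠KZJ = 141.1° ✓; |ZJ| = 24.60 ✓; ∠(ZJ, JM) = 93.70° ✗; |JM| = 19.00 ✓.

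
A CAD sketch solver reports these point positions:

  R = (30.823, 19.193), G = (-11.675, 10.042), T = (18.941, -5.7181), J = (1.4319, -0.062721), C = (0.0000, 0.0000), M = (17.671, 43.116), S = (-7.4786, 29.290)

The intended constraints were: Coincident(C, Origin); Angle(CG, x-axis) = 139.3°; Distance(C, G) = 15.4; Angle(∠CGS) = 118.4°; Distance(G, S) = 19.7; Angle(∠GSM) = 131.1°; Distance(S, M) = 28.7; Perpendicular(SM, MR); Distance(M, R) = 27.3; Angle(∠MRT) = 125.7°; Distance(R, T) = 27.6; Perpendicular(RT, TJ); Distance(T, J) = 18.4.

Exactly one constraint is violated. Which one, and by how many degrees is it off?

Perpendicular(RT, TJ) — off by 7.60°.

C = (0.00, 0.00) ✓; CG at 139.3° ✓; |CG| = 15.40 ✓; ∠CGS = 118.4° ✓; |GS| = 19.70 ✓; ∠GSM = 131.1° ✓; |SM| = 28.70 ✓; ∠(SM, MR) = 90.00° ✓; |MR| = 27.30 ✓; ∠MRT = 125.7° ✓; |RT| = 27.60 ✓; ∠(RT, TJ) = 82.40° ✗; |TJ| = 18.40 ✓.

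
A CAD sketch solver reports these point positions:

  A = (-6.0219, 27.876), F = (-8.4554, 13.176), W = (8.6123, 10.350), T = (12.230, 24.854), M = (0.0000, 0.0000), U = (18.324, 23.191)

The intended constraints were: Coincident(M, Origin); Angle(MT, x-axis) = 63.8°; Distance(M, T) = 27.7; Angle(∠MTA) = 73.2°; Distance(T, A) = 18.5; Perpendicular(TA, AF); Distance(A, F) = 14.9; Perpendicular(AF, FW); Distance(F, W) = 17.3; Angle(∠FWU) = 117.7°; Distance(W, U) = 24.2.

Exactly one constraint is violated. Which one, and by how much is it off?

Distance(W, U) = 24.2 — off by 8.10.

M = (0.00, 0.00) ✓; MT at 63.80° ✓; |MT| = 27.70 ✓; ∠MTA = 73.20° ✓; |TA| = 18.50 ✓; ∠(TA, AF) = 90.00° ✓; |AF| = 14.90 ✓; ∠(AF, FW) = 90.00° ✓; |FW| = 17.30 ✓; ∠FWU = 117.7° ✓; |WU| = 16.10 ✗.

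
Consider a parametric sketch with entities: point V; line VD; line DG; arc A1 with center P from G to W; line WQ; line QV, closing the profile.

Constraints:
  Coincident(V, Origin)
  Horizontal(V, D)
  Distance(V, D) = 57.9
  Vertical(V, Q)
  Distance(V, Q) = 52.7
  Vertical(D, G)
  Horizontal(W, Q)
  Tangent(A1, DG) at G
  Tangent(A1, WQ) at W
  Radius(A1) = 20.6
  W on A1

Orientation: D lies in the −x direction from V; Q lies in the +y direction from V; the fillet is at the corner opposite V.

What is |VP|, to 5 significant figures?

49.211

V and Q share the same x with |VQ| = 52.7 and Q on the +y side, so Q = (0.0000, 52.700). The virtual corner opposite V is at (-57.900, 52.700). Since A1 is tangent to DG there, PG ⟂ DG and the tangent condition forces PW to be normal to WQ, with radius 20.6, so the center P sits 20.6 in from both sides at P = (-37.300, 32.100). Then |VP| = |P − V| = 49.211.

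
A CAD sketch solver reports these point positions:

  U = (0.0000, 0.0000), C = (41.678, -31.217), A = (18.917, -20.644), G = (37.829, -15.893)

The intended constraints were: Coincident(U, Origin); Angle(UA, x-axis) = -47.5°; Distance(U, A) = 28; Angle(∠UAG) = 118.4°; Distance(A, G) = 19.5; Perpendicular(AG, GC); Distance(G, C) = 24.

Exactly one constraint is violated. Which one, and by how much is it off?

Distance(G, C) = 24 — off by 8.20.

U = (0.00, 0.00) ✓; UA at -47.50° ✓; |UA| = 28.00 ✓; ∠UAG = 118.4° ✓; |AG| = 19.50 ✓; ∠(AG, GC) = 90.00° ✓; |GC| = 15.80 ✗.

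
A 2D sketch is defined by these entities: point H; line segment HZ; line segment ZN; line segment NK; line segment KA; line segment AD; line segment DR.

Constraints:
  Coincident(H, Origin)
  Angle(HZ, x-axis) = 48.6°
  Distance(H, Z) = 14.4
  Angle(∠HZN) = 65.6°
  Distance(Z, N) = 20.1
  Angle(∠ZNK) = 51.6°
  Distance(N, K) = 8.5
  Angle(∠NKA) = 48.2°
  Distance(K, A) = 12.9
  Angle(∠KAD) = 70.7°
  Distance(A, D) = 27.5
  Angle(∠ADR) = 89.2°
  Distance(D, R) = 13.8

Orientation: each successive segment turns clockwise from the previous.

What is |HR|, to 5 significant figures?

31.349

∠KAD = 70.7° gives AD at -75.300° from the x-axis; with |AD| = 27.5, D = (27.195, -24.833). ∠ADR = 89.2° gives DR at -166.10° from the x-axis; with |DR| = 13.8, R = (13.799, -28.148). Then |HR| = |R − H| = 31.349.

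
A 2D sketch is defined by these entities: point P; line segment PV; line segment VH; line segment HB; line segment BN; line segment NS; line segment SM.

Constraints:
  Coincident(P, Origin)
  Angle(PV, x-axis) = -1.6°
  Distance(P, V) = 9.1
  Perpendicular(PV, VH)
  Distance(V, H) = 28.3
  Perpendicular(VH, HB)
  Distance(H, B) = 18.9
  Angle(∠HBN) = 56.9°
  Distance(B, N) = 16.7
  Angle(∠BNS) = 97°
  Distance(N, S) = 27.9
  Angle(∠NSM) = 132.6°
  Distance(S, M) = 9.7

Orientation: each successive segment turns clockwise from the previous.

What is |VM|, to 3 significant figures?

40.2

∠BNS = 97.0° gives NS at -27.7° from the x-axis; with |NS| = 27.9, S = (23.6, -27.3). ∠NSM = 132.6° gives SM at -75.1° from the x-axis; with |SM| = 9.7, M = (26.1, -36.6). Then |VM| = |M − V| = 40.2.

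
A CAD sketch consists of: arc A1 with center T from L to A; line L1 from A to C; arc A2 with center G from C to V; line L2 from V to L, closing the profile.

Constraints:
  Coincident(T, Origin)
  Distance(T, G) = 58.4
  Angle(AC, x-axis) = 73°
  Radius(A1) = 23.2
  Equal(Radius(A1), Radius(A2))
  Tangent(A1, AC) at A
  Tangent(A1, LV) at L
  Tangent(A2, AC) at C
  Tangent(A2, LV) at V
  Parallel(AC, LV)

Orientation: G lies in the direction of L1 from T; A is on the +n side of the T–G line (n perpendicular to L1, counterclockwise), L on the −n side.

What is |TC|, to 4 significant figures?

62.84

The slot axis is L1's direction at 73.0°, so u = (cos 73.0°, sin 73.0°) = (0.2924, 0.9563) and n = (−sin 73.0°, cos 73.0°) = (-0.9563, 0.2924). T is at the origin and G lies 58.4 along u from T, so G = 58.4·u = (17.07, 55.85). Tangency of A1 to both parallel lines with radius 23.2 puts A and L at T ± 23.2·n: A = (-22.19, 6.783), L = (22.19, -6.783). Equal radii place C and V the same way about G: C = G + 23.2·n = (-5.112, 62.63), V = G − 23.2·n = (39.26, 49.07). Then |TC| = |C − T| = 62.84.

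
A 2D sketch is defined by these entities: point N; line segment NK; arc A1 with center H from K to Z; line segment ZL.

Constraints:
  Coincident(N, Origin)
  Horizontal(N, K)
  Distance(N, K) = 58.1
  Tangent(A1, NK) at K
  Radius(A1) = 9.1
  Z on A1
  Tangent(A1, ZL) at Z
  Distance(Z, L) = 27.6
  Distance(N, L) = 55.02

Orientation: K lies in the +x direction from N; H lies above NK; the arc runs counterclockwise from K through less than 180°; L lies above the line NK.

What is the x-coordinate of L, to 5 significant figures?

43.212

N is at the origin; N and K share the same y with |NK| = 58.1 and K on the +x side, so K = (58.100, 0.0000). A1 meets NK tangentially, so HK is at right angles to NK, so H = K + (0, 9.1) = (58.100, 9.1000). Since HZ ⟂ ZL (tangency), |HL| = √(9.1² + 27.6²) = 29.061 regardless of where Z sits on A1. So L lies on both circle(N, 55.02) and circle(H, 29.061); the above-NK intersection is L = (43.212, 34.058). Z is the foot of the tangent from L: Z = (64.062, 15.975).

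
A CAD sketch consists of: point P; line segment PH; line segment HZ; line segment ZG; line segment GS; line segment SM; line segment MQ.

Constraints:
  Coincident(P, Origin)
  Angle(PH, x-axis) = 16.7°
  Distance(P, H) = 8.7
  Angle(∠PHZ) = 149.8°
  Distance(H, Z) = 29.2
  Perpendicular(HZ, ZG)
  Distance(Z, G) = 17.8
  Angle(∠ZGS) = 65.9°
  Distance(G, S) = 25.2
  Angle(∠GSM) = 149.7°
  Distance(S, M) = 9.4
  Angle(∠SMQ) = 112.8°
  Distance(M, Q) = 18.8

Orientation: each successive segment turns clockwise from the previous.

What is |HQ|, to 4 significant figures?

19.30

∠GSM = 149.7° gives SM at 112.1° from the x-axis; with |SM| = 9.4, M = (9.069, 2.460). ∠SMQ = 112.8° gives MQ at 44.90° from the x-axis; with |MQ| = 18.8, Q = (22.39, 15.73). Then |HQ| = |Q − H| = 19.30.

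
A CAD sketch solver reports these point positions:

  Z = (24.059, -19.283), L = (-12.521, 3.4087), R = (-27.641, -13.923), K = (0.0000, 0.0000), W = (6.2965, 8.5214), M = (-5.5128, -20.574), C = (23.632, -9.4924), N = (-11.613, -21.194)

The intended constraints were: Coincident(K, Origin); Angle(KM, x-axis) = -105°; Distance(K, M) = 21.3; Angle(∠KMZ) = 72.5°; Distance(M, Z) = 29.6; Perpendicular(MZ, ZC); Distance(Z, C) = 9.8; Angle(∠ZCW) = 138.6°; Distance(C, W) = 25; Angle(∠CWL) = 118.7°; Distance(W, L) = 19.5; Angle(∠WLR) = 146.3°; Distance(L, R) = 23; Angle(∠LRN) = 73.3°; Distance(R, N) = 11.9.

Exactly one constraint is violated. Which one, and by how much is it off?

Distance(R, N) = 11.9 — off by 5.70.

K = (0.00, 0.00) ✓; KM at -105.0° ✓; |KM| = 21.30 ✓; ∠KMZ = 72.50° ✓; |MZ| = 29.60 ✓; ∠(MZ, ZC) = 90.00° ✓; |ZC| = 9.800 ✓; ∠ZCW = 138.6° ✓; |CW| = 25.00 ✓; ∠CWL = 118.7° ✓; |WL| = 19.50 ✓; ∠WLR = 146.3° ✓; |LR| = 23.00 ✓; ∠LRN = 73.30° ✓; |RN| = 17.60 ✗.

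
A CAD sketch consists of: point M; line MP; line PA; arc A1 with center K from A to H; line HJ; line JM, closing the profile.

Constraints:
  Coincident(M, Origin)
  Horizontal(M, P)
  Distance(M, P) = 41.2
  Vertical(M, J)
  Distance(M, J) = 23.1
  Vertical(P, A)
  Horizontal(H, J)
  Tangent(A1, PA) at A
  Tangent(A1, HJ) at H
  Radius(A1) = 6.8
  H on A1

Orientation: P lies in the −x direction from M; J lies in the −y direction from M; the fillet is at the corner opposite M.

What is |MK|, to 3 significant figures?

38.1

MJ is vertical with |MJ| = 23.1 and J on the −y side, so J = (0.00, -23.1). The virtual corner opposite M is at (-41.2, -23.1). Since A1 is tangent to PA there, KA ⟂ PA and tangency of A1 to HJ means the radius KH is perpendicular to HJ, with radius 6.8, so the center K sits 6.8 in from both sides at K = (-34.4, -16.3). Then |MK| = |K − M| = 38.1.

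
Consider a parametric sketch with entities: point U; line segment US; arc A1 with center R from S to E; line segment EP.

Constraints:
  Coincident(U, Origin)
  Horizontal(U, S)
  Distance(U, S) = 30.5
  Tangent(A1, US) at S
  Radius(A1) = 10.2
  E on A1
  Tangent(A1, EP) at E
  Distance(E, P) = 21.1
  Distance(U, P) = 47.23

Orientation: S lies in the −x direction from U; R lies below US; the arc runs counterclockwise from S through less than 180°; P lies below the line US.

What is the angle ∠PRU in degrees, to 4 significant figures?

115.4°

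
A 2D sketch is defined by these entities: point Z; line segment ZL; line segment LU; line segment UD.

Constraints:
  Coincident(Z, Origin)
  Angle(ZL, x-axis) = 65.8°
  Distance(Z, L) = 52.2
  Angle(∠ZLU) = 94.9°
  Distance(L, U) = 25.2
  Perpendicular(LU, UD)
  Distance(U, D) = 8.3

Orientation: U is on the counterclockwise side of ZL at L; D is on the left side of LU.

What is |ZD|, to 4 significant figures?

52.82

Z is at the origin; ZL runs at 65.8° with length 52.2, so L = 52.2·(cos 65.8°, sin 65.8°) = (21.40, 47.61). ∠ZLU = 94.9°, so LU runs at 65.8° + (180° − 94.9°) = 150.9° from the x-axis; with |LU| = 25.2, U = L + 25.2·(cos 150.9°, sin 150.9°) = (-0.6211, 59.87). LU ⟂ UD; with |UD| = 8.3 on the left of LU, D = U + 8.3·(-0.4863, -0.8738) = (-4.658, 52.62). Then |ZD| = |D − Z| = 52.82.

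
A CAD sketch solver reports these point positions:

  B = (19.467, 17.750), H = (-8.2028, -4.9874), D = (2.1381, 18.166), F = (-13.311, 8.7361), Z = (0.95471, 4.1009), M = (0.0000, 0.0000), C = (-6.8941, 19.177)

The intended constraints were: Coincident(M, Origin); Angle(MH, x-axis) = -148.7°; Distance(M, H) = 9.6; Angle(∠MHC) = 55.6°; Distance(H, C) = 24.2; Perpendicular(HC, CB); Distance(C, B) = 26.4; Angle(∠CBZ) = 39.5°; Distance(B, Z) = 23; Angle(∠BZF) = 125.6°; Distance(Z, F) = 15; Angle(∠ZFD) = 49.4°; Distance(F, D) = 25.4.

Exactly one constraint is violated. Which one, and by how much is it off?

Distance(F, D) = 25.4 — off by 7.30.

M = (0.00, 0.00) ✓; MH at -148.7° ✓; |MH| = 9.600 ✓; ∠MHC = 55.60° ✓; |HC| = 24.20 ✓; ∠(HC, CB) = 90.00° ✓; |CB| = 26.40 ✓; ∠CBZ = 39.50° ✓; |BZ| = 23.00 ✓; ∠BZF = 125.6° ✓; |ZF| = 15.00 ✓; ∠ZFD = 49.40° ✓; |FD| = 18.10 ✗.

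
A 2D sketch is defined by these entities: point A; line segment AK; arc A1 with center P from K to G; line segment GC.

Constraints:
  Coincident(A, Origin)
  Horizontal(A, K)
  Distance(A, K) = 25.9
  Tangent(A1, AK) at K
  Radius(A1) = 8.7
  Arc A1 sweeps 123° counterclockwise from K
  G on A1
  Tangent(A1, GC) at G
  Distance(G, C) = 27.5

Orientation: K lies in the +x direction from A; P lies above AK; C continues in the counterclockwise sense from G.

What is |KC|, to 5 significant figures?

37.301

A is at the origin; AK is horizontal with |AK| = 25.9 and K on the +x side, so K = (25.900, 0.0000). The tangent condition forces PK to be normal to AK, so P = K + (0, 8.7) = (25.900, 8.7000). On A1, K sits at bearing -90° from P; a 123° counterclockwise sweep puts G at bearing 33°, so G = P + 8.7·(cos 33°, sin 33°) = (33.196, 13.438). A1 meets GC tangentially, so PG is at right angles to GC, so GC runs along (−sin 33°, cos 33°); with |GC| = 27.5, C = (18.219, 36.502). Then |KC| = |C − K| = 37.301.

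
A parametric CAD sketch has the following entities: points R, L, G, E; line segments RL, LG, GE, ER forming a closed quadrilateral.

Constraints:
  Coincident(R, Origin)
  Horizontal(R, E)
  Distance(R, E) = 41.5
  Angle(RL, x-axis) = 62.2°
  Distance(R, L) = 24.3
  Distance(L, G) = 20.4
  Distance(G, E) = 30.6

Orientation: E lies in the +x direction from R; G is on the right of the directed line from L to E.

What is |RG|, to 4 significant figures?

10.97

R is at the origin; R and E share the same y with |RE| = 41.5 and E in +x, so E = (41.5, 0). RL runs at 62.2° with |RL| = 24.3, so L = (11.33, 21.50). G is determined by |LG| = 20.4 and |GE| = 30.6 together: it lies at the intersection of circle(L, 20.4) and circle(E, 30.6). With |LE| = 37.04, the foot of the radical line on LE is 11.50 from L and the perpendicular offset is √(20.4² − 11.50²) = 16.85. Taking the right-of-LE solution: G = (10.92, 1.100).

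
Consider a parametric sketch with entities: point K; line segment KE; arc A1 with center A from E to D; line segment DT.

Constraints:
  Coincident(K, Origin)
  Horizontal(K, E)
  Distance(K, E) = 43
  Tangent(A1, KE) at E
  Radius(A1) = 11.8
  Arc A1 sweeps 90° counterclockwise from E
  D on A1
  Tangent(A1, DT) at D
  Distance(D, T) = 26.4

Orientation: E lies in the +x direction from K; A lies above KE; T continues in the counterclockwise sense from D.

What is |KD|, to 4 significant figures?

56.06

K is at the origin; KE is horizontal with |KE| = 43.0 and E on the +x side, so E = (43.00, 0.000). The tangent condition forces AE to be normal to KE, so A = E + (0, 11.8) = (43.00, 11.80). On A1, E sits at bearing -90° from A; a 90° counterclockwise sweep puts D at bearing 0°, so D = A + 11.8·(cos 0°, sin 0°) = (54.80, 11.80). Then |KD| = |D − K| = 56.06.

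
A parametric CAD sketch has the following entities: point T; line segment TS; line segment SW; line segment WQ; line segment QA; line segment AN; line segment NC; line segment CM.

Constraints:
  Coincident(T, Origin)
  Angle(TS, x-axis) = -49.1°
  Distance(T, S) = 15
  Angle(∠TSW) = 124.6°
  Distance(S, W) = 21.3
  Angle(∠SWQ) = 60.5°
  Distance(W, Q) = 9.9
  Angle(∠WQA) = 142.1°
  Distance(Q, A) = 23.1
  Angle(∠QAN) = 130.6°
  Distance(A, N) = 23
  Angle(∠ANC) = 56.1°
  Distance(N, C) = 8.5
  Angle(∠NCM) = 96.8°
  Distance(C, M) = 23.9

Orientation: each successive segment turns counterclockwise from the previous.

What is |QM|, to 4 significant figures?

24.52

T is at the origin; TS runs at -49.1° with length 15.0, so S = (9.821, -11.34). ∠TSW = 124.6° gives SW at 6.300° from the x-axis; with |SW| = 21.3, W = (30.99, -9.000). ∠SWQ = 60.5° gives WQ at 125.8° from the x-axis; with |WQ| = 9.9, Q = (25.20, -0.9709). ∠WQA = 142.1° gives QA at 163.7° from the x-axis; with |QA| = 23.1, A = (3.030, 5.512). ∠QAN = 130.6° gives AN at -146.9° from the x-axis; with |AN| = 23.0, N = (-16.24, -7.048). ∠ANC = 56.1° gives NC at -23.00° from the x-axis; with |NC| = 8.5, C = (-8.413, -10.37). ∠NCM = 96.8° gives CM at 60.20° from the x-axis; with |CM| = 23.9, M = (3.464, 10.37). Then |QM| = |M − Q| = 24.52.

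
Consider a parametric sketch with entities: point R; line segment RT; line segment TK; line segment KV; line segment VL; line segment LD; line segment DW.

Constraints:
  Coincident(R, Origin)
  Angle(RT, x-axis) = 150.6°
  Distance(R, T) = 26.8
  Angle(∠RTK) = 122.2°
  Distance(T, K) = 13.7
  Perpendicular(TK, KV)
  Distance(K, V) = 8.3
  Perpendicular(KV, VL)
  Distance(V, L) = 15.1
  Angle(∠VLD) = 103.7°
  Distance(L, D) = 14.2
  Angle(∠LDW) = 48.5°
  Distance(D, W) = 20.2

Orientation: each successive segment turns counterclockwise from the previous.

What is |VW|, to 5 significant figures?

4.4152

R is at the origin; RT runs at 150.6° with length 26.8, so T = (-23.349, 13.156). ∠RTK = 122.2° gives TK at -151.60° from the x-axis; with |TK| = 13.7, K = (-35.400, 6.6402). TK is perpendicular to KV, so KV runs at -61.600°; with |KV| = 8.3, V = (-31.452, -0.66091). KV is perpendicular to VL, so VL runs at 28.400°; with |VL| = 15.1, L = (-18.169, 6.5210). ∠VLD = 103.7° gives LD at 104.70° from the x-axis; with |LD| = 14.2, D = (-21.773, 20.256). ∠LDW = 48.5° gives DW at -123.80° from the x-axis; with |DW| = 20.2, W = (-33.010, 3.4703). Then |VW| = |W − V| = 4.4152.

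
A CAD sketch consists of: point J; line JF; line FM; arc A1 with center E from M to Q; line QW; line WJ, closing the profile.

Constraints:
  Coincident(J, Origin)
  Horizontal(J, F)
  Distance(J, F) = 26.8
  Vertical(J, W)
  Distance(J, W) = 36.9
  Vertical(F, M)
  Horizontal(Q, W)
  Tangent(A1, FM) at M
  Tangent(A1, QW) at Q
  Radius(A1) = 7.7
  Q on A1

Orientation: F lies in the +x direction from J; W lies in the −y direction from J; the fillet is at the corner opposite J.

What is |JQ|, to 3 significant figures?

41.6

J is at the origin; JF is horizontal with |JF| = 26.8 and F on the +x side, so F = (26.8, 0.00). JW is vertical with |JW| = 36.9 and W on the −y side, so W = (0.00, -36.9). The virtual corner opposite J is at (26.8, -36.9). A1 meets FM tangentially, so EM is at right angles to FM and A1 meets QW tangentially, so EQ is at right angles to QW, with radius 7.7, so the center E sits 7.7 in from both sides at E = (19.1, -29.2). That places the tangent points at M = (26.8, -29.2) on FM and Q = (19.1, -36.9) on QW. Then |JQ| = |Q − J| = 41.6.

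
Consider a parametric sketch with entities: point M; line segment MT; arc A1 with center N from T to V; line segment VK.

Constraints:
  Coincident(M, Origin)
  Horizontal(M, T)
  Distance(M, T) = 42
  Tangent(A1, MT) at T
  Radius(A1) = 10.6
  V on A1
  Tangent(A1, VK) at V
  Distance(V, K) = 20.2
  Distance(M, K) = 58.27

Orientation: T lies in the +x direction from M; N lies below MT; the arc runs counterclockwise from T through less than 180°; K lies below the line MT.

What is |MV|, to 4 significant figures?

38.76

M is at the origin; MT is horizontal with |MT| = 42.0 and T on the +x side, so T = (42.00, 0.000). Since A1 is tangent to MT there, NT ⟂ MT, so N = T + (0, -10.6) = (42.00, -10.60). Since NV ⟂ VK (tangency), |NK| = √(10.6² + 20.2²) = 22.81 regardless of where V sits on A1. So K lies on both circle(M, 58.27) and circle(N, 22.81); the below-MT intersection is K = (48.36, -32.51). V is the foot of the tangent from K: V = (34.36, -17.95).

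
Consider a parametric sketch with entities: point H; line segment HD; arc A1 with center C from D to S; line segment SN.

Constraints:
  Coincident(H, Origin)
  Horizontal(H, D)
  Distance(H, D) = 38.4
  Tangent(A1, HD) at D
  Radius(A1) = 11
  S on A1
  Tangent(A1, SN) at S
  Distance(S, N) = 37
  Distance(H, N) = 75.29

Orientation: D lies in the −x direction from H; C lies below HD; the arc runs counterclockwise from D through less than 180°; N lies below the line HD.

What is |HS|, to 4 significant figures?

48.85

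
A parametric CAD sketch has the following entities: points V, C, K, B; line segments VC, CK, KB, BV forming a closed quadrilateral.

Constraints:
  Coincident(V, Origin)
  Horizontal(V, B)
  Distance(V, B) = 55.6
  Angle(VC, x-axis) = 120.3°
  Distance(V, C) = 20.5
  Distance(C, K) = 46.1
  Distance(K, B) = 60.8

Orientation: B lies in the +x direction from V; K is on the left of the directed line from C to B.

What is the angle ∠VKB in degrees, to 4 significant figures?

57.05°

V is at the origin; V and B share the same y with |VB| = 55.6 and B in +x, so B = (55.6, 0). VC runs at 120.3° with |VC| = 20.5, so C = (-10.34, 17.70). K is determined by |CK| = 46.1 and |KB| = 60.8 together: it lies at the intersection of circle(C, 46.1) and circle(B, 60.8). With |CB| = 68.28, the foot of the radical line on CB is 22.63 from C and the perpendicular offset is √(46.1² − 22.63²) = 40.16. Taking the left-of-CB solution: K = (21.93, 50.62).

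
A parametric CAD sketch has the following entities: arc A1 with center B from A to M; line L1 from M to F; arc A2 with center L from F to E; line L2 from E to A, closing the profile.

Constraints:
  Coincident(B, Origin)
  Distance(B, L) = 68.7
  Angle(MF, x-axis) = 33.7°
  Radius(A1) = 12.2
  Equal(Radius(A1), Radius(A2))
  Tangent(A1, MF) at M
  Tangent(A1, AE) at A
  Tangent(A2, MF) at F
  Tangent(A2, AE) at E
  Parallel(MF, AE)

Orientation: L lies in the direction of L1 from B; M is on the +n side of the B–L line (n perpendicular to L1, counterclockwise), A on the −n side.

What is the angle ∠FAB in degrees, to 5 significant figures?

70.447°

Tangency of A1 to both parallel lines with radius 12.2 puts M and A at B ± 12.2·n: M = (-6.7691, 10.150), A = (6.7691, -10.150). Equal radii place F and E the same way about L: F = L + 12.2·n = (50.386, 48.268), E = L − 12.2·n = (63.924, 27.968). Then cos ∠FAB = AF·AB / (|AF||AB|), giving 70.447°.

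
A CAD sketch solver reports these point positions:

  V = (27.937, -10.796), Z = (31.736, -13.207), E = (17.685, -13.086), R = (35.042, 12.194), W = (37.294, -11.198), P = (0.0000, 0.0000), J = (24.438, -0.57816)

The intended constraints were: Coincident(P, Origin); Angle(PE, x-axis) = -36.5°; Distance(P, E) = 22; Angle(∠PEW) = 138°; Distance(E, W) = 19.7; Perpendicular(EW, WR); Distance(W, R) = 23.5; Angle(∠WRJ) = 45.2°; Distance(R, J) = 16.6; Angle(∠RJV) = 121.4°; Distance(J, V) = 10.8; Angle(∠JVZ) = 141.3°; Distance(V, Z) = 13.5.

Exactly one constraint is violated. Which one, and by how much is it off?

Distance(V, Z) = 13.5 — off by 9.00.

P = (0.00, 0.00) ✓; PE at -36.50° ✓; |PE| = 22.00 ✓; ∠PEW = 138.0° ✓; |EW| = 19.70 ✓; ∠(EW, WR) = 90.00° ✓; |WR| = 23.50 ✓; ∠WRJ = 45.20° ✓; |RJ| = 16.60 ✓; ∠RJV = 121.4° ✓; |JV| = 10.80 ✓; ∠JVZ = 141.3° ✓; |VZ| = 4.499 ✗.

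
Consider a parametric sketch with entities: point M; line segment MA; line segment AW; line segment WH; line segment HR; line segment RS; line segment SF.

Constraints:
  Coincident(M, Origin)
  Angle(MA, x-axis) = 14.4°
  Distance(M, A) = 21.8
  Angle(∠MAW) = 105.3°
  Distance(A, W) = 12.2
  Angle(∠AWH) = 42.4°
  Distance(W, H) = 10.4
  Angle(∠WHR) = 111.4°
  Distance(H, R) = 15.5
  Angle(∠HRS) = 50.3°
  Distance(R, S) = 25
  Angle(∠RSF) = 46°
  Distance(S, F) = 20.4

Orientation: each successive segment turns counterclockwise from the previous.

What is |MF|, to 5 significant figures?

17.062

M is at the origin; MA runs at 14.4° with length 21.8, so A = (21.115, 5.4214). ∠MAW = 105.3° gives AW at 89.100° from the x-axis; with |AW| = 12.2, W = (21.307, 17.620). ∠AWH = 42.4° gives WH at -133.30° from the x-axis; with |WH| = 10.4, H = (14.174, 10.051). ∠WHR = 111.4° gives HR at -64.700° from the x-axis; with |HR| = 15.5, R = (20.798, -3.9622). ∠HRS = 50.3° gives RS at 65.000° from the x-axis; with |RS| = 25.0, S = (31.364, 18.696). ∠RSF = 46.0° gives SF at -161.00° from the x-axis; with |SF| = 20.4, F = (12.075, 12.054). Then |MF| = |F − M| = 17.062.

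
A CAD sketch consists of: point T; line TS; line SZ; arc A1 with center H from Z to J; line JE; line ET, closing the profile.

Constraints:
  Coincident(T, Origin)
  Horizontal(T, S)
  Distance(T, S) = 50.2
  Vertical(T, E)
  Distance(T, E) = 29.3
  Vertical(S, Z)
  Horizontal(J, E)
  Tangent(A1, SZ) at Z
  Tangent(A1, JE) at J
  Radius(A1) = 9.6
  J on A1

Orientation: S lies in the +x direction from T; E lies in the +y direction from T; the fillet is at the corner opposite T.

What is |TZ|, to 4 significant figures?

53.93

The virtual corner opposite T is at (50.20, 29.30). Tangency of A1 to SZ means the radius HZ is perpendicular to SZ and the tangent condition forces HJ to be normal to JE, with radius 9.6, so the center H sits 9.6 in from both sides at H = (40.60, 19.70). That places the tangent points at Z = (50.20, 19.70) on SZ and J = (40.60, 29.30) on JE. Then |TZ| = |Z − T| = 53.93.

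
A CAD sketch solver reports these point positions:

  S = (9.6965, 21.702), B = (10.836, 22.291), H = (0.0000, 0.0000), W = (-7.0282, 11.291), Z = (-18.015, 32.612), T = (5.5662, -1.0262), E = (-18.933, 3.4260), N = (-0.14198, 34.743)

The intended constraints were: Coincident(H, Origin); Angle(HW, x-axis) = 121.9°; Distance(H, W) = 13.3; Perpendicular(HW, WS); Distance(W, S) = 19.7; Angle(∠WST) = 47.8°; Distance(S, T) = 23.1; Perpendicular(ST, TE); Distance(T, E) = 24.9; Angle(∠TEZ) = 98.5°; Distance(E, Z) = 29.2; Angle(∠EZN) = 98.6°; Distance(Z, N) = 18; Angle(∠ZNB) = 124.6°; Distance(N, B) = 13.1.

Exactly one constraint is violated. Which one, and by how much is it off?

Distance(N, B) = 13.1 — off by 3.50.

H = (0.00, 0.00) ✓; HW at 121.9° ✓; |HW| = 13.30 ✓; ∠(HW, WS) = 90.00° ✓; |WS| = 19.70 ✓; ∠WST = 47.80° ✓; |ST| = 23.10 ✓; ∠(ST, TE) = 90.00° ✓; |TE| = 24.90 ✓; ∠TEZ = 98.50° ✓; |EZ| = 29.20 ✓; ∠EZN = 98.60° ✓; |ZN| = 18.00 ✓; ∠ZNB = 124.6° ✓; |NB| = 16.60 ✗.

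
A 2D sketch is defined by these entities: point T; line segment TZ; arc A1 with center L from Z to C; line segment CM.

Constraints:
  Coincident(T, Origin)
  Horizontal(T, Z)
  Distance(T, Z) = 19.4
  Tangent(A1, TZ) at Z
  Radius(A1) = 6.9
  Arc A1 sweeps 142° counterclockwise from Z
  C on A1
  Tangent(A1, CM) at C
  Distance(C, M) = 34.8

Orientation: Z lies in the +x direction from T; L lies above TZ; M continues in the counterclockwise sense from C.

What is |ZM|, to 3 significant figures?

41.0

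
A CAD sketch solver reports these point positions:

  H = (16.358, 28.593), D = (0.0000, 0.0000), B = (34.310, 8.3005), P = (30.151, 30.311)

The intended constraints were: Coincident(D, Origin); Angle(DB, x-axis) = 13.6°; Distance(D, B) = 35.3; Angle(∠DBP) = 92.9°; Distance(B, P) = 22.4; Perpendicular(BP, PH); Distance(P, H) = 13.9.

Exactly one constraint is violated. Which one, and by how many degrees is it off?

Perpendicular(BP, PH) — off by 3.60°.

D = (0.00, 0.00) ✓; DB at 13.60° ✓; |DB| = 35.30 ✓; ∠DBP = 92.90° ✓; |BP| = 22.40 ✓; ∠(BP, PH) = 86.40° ✗; |PH| = 13.90 ✓.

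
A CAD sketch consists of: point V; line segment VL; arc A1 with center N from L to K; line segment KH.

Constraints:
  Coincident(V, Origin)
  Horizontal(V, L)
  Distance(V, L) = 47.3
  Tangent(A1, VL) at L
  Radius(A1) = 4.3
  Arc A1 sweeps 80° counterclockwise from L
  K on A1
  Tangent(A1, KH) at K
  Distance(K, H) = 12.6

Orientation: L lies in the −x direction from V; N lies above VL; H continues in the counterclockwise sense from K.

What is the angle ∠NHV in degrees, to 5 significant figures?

97.513°

On A1, L sits at bearing -90° from N; an 80° counterclockwise sweep puts K at bearing -10°, so K = N + 4.3·(cos -10°, sin -10°) = (-43.065, 3.5533). The tangent condition forces NK to be normal to KH, so KH runs along (−sin -10°, cos -10°); with |KH| = 12.6, H = (-40.877, 15.962). Then cos ∠NHV = HN·HV / (|HN||HV|), giving 97.513°.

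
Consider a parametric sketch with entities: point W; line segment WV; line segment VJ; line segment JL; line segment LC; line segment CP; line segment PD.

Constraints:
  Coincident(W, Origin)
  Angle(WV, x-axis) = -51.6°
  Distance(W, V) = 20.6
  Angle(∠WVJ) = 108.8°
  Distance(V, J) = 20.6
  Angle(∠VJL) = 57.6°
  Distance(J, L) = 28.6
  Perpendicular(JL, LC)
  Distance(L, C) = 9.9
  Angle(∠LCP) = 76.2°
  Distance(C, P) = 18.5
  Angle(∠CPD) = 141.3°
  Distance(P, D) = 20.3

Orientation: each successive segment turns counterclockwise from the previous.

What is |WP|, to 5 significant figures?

21.613

The perpendicularity gives LC at right angles to JL, so LC runs at -128.00°; with |LC| = 9.9, C = (3.5699, 0.57283). ∠LCP = 76.2° gives CP at -24.200° from the x-axis; with |CP| = 18.5, P = (20.444, -7.0107). Then |WP| = |P − W| = 21.613.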